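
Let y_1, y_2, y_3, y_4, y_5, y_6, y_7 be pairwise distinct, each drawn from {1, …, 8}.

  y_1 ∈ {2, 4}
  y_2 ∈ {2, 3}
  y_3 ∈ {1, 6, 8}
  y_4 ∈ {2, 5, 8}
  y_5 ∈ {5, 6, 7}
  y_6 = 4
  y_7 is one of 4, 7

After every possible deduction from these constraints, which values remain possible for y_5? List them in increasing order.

5, 6

y_6's domain is down to {4}, so y_6 = 4. So y_1, y_7 can't be 4.
y_7 must be 7 (only option left). Eliminate 7 elsewhere: y_5.
y_1's domain is down to {2}, so y_1 = 2. So y_2, y_4 can't be 2.
y_2's domain is down to {3}, so y_2 = 3.
No further eliminations apply; y_5 can still be any of 5, 6.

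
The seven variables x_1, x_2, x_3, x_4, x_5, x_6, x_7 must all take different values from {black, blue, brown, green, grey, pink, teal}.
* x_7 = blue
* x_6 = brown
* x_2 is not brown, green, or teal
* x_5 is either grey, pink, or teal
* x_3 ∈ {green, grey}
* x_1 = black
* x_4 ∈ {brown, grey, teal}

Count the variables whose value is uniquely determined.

4

x_1's domain is down to {black}, so x_1 = black. Remove black from x_2.
x_6's domain is down to {brown}, so x_6 = brown. Remove brown from x_4.
That leaves x_7 = blue. Strike blue from x_2.
Among the 4 still-open variables, green fits only x_3 (and all 4 values in {green, grey, pink, teal} must be used), so x_3 = green.
Determined: x_1=black, x_3=green, x_6=brown, x_7=blue. The other variables each still have more than one consistent value. That makes 4.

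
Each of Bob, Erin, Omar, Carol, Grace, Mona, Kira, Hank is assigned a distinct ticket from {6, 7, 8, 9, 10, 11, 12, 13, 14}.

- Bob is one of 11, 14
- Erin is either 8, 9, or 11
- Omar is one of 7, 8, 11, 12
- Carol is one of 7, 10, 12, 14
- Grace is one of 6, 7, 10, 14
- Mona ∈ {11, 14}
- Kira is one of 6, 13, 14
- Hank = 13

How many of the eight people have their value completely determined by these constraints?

2

Hank's domain is down to {13}, so Hank = 13. So Kira can't be 13.
Bob and Mona between them cover only {11, 14} — a naked pair. Remove those values from Erin, Omar, Carol, Grace, Kira.
That leaves Kira = 6. Remove 6 from Grace.
Determined: Kira=6, Hank=13. The other people each still have more than one consistent value. That makes 2.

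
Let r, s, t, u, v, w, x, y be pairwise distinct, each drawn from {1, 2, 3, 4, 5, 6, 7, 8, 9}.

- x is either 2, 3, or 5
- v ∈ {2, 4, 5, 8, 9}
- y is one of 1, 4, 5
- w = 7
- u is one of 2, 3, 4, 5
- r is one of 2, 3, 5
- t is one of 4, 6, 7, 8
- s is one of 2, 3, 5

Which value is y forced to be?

1

w has just one choice, so w = 7. Strike 7 from t.
r, s, x between them cover only {2, 3, 5} — a naked triple. Remove those values from u, v, y.
u must be 4 (only option left). Eliminate 4 elsewhere: t, v, y.
So y = 1.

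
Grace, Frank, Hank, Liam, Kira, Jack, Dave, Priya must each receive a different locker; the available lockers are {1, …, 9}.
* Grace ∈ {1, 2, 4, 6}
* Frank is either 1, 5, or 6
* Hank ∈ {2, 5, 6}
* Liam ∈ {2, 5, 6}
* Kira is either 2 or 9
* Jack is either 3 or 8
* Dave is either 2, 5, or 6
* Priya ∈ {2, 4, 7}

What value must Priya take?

7

Hank, Liam, Dave between them cover only {2, 5, 6} — a naked triple. Remove those values from Grace, Frank, Kira, Priya.
Frank's domain is down to {1}, so Frank = 1. Remove 1 from Grace.
Kira must be 9 (only option left).
Grace's domain is down to {4}, so Grace = 4. Strike 4 from Priya.
So Priya = 7.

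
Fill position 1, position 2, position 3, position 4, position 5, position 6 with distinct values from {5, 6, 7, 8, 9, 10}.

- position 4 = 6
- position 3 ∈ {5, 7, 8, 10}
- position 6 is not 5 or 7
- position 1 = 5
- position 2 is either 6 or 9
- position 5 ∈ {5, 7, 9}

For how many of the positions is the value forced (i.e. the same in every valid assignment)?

position 1's domain is down to {5}, so position 1 = 5. Remove 5 from position 3, position 5.
position 4 must be 6 (only option left). Eliminate 6 elsewhere: position 2, position 6.
position 2's domain is down to {9}, so position 2 = 9. Remove 9 from position 5, position 6.
position 5's domain is down to {7}, so position 5 = 7. Strike 7 from position 3.
Determined: position 1=5, position 2=9, position 4=6, position 5=7. The other positions each still have more than one consistent value. That makes 4.

4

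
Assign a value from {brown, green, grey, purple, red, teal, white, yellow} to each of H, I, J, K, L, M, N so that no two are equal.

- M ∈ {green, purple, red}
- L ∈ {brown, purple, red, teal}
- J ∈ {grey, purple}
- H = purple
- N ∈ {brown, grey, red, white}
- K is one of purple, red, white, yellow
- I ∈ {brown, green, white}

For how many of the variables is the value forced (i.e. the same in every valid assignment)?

H has just one choice, so H = purple. Eliminate purple elsewhere: J, K, L, M.
J's domain is down to {grey}, so J = grey. So N can't be grey.
Determined: H=purple, J=grey. The other variables each still have more than one consistent value. That makes 2.

2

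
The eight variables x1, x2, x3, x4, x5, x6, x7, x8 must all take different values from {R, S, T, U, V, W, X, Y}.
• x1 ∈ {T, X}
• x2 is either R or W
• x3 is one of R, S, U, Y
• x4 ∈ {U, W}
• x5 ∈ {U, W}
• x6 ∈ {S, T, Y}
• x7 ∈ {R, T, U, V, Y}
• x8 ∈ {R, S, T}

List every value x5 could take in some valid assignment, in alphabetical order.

Among the 8 variables, V fits only x7 (and all 8 values in {R, S, T, U, V, W, X, Y} must be used), so x7 = V.
Among the 7 still-open variables, X fits only x1 (and all 7 values in {R, S, T, U, W, X, Y} must be used), so x1 = X.
x4 and x5 between them cover only {U, W} — a naked pair. Remove those values from x2, x3.
That leaves x2 = R. Strike R from x3, x8.
No further eliminations apply; x5 can still be any of U, W.

U, W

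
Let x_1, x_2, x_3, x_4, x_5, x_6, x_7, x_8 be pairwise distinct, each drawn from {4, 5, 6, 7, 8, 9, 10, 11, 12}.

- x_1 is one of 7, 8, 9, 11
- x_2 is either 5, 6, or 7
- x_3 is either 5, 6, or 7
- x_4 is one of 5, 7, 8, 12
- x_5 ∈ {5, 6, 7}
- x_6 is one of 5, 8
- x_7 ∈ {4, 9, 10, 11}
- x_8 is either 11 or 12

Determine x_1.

x_2, x_3, x_5 share exactly the 3 values {5, 6, 7}; by pigeonhole those values go to them, so strike 5, 6, 7 from x_1, x_4, x_6.
x_6's domain is down to {8}, so x_6 = 8. So x_1, x_4 can't be 8.
That leaves x_4 = 12. So x_8 can't be 12.
x_8 must be 11 (only option left). Eliminate 11 elsewhere: x_1, x_7.
So x_1 = 9.

9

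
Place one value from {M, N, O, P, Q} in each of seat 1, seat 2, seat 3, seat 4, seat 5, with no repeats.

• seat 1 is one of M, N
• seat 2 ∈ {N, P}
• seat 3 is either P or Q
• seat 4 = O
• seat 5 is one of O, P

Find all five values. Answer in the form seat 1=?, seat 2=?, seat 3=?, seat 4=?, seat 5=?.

seat 1=M, seat 2=N, seat 3=Q, seat 4=O, seat 5=P

seat 4 must be O (only option left). Remove O from seat 5.
seat 5 must be P (only option left). Eliminate P elsewhere: seat 2, seat 3.
seat 2 must be N (only option left). Remove N from seat 1.
seat 3 has just one choice, so seat 3 = Q.
seat 1 must be M (only option left).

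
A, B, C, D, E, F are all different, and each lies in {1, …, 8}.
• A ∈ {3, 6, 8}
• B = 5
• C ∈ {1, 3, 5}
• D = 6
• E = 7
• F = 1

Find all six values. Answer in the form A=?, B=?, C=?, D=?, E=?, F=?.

A=8, B=5, C=3, D=6, E=7, F=1

B must be 5 (only option left). Strike 5 from C.
That leaves D = 6. Strike 6 from A.
E must be 7 (only option left).
F has just one choice, so F = 1. Strike 1 from C.
C has just one choice, so C = 3. Strike 3 from A.
A has just one choice, so A = 8.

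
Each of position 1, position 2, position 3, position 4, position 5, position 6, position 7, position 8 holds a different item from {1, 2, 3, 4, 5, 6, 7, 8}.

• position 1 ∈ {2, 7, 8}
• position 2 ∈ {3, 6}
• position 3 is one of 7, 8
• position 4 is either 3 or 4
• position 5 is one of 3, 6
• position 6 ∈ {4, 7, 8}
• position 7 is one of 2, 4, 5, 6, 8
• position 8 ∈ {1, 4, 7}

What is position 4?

Among the 8 variables, 1 fits only position 8 (and all 8 values in {1, 2, 3, 4, 5, 6, 7, 8} must be used), so position 8 = 1.
Among the 7 still-open variables, 5 fits only position 7 (and all 7 values in {2, 3, 4, 5, 6, 7, 8} must be used), so position 7 = 5.
The 6 still-open variables together cover exactly {2, 3, 4, 6, 7, 8} — 6 values for 6 variables — and 2 appears only in position 1's list, so position 1 = 2.
position 2 and position 5 share exactly the 2 values {3, 6}; by pigeonhole those values go to them, so strike 3, 6 from position 4.
So position 4 = 4.

4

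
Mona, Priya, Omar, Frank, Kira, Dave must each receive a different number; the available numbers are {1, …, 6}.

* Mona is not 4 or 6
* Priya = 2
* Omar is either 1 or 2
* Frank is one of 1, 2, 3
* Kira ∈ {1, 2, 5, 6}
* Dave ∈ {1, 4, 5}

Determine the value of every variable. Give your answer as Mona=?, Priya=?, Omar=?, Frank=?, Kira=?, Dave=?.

Priya's domain is down to {2}, so Priya = 2. Eliminate 2 elsewhere: Mona, Omar, Frank, Kira.
Omar's domain is down to {1}, so Omar = 1. Remove 1 from Mona, Frank, Kira, Dave.
Frank must be 3 (only option left). Remove 3 from Mona.
Mona has just one choice, so Mona = 5. Strike 5 from Kira, Dave.
That leaves Kira = 6.
Dave must be 4 (only option left).

Mona=5, Priya=2, Omar=1, Frank=3, Kira=6, Dave=4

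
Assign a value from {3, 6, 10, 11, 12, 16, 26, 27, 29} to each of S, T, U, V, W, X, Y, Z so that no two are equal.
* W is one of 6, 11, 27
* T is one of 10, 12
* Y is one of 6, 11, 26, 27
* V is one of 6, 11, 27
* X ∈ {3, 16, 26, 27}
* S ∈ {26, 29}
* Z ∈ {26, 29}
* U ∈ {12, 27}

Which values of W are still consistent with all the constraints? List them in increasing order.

The 2 variables S and Z are confined to {26, 29}, which locks those values in; drop them from X, Y.
V, W, Y between them cover only {6, 11, 27} — a naked triple. Remove those values from U, X.
U must be 12 (only option left). Remove 12 from T.
T must be 10 (only option left).
No further eliminations apply; W can still be any of 6, 11, 27.

6, 11, 27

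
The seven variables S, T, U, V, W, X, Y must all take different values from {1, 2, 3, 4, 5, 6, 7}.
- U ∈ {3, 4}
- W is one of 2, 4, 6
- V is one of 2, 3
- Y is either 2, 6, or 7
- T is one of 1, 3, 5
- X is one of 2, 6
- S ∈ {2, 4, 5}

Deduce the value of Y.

The 7 variables draw from only 7 values {1, 2, 3, 4, 5, 6, 7}, so each is used; only T can be 1, hence T = 1.
Among the 6 still-open variables, 5 fits only S (and all 6 values in {2, 3, 4, 5, 6, 7} must be used), so S = 5.
Among the 5 still-open variables, 7 fits only Y (and all 5 values in {2, 3, 4, 6, 7} must be used), so Y = 7.

7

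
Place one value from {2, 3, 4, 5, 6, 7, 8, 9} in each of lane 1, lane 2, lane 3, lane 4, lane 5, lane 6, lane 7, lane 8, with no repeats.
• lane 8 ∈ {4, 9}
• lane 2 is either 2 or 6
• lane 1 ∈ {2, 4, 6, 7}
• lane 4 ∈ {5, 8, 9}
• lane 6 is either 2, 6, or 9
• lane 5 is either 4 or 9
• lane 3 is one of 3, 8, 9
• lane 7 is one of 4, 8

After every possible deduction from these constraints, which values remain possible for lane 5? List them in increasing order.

Among the 8 variables, 3 fits only lane 3 (and all 8 values in {2, 3, 4, 5, 6, 7, 8, 9} must be used), so lane 3 = 3.
The 7 still-open variables together cover exactly {2, 4, 5, 6, 7, 8, 9} — 7 values for 7 variables — and 5 appears only in lane 4's list, so lane 4 = 5.
Among the 6 still-open variables, 7 fits only lane 1 (and all 6 values in {2, 4, 6, 7, 8, 9} must be used), so lane 1 = 7.
The 5 still-open variables together cover exactly {2, 4, 6, 8, 9} — 5 values for 5 variables — and 8 appears only in lane 7's list, so lane 7 = 8.
The 2 variables lane 5 and lane 8 are confined to {4, 9}, which locks those values in; drop them from lane 6.
No further eliminations apply; lane 5 can still be any of 4, 9.

4, 9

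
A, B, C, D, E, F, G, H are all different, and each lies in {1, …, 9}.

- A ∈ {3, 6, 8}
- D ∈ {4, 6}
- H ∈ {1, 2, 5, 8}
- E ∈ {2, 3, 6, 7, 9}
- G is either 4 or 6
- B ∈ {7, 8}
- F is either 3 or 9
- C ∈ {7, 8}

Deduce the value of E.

2

B and C between them cover only {7, 8} — a naked pair. Remove those values from A, E, H.
D and G between them cover only {4, 6} — a naked pair. Remove those values from A, E.
A has just one choice, so A = 3. So E, F can't be 3.
F must be 9 (only option left). Strike 9 from E.
So E = 2.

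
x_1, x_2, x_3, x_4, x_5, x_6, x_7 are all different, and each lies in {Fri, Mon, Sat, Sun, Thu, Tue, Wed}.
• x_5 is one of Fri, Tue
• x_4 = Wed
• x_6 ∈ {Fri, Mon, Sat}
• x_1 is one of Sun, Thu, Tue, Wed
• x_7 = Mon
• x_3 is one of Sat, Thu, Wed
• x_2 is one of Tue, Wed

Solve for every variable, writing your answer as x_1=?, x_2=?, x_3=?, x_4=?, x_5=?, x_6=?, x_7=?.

x_1=Sun, x_2=Tue, x_3=Thu, x_4=Wed, x_5=Fri, x_6=Sat, x_7=Mon

x_4 has just one choice, so x_4 = Wed. Remove Wed from x_1, x_2, x_3.
That leaves x_7 = Mon. So x_6 can't be Mon.
x_2's domain is down to {Tue}, so x_2 = Tue. Strike Tue from x_1, x_5.
x_5 must be Fri (only option left). Eliminate Fri elsewhere: x_6.
x_6's domain is down to {Sat}, so x_6 = Sat. Strike Sat from x_3.
x_3 must be Thu (only option left). Remove Thu from x_1.
x_1 must be Sun (only option left).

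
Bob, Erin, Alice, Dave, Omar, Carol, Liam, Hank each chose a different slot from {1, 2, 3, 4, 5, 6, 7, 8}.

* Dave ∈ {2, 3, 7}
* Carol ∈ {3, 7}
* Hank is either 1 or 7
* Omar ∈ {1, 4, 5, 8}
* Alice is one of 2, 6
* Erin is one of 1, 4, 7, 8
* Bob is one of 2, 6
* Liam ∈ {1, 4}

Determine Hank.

1

The 8 variables draw from only 8 values {1, 2, 3, 4, 5, 6, 7, 8}, so each is used; only Omar can be 5, hence Omar = 5.
Among the 7 still-open variables, 8 fits only Erin (and all 7 values in {1, 2, 3, 4, 6, 7, 8} must be used), so Erin = 8.
The 6 still-open variables draw from only 6 values {1, 2, 3, 4, 6, 7}, so each is used; only Liam can be 4, hence Liam = 4.
The 5 still-open variables together cover exactly {1, 2, 3, 6, 7} — 5 values for 5 variables — and 1 appears only in Hank's list, so Hank = 1.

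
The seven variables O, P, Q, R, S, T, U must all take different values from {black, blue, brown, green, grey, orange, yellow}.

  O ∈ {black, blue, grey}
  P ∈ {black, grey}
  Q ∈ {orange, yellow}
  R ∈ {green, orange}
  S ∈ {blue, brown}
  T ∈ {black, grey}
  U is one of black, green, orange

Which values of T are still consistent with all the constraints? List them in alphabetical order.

The 7 variables together cover exactly {black, blue, brown, green, grey, orange, yellow} — 7 values for 7 variables — and brown appears only in S's list, so S = brown.
Among the 6 still-open variables, blue fits only O (and all 6 values in {black, blue, green, grey, orange, yellow} must be used), so O = blue.
The 5 still-open variables together cover exactly {black, green, grey, orange, yellow} — 5 values for 5 variables — and yellow appears only in Q's list, so Q = yellow.
P and T between them cover only {black, grey} — a naked pair. Remove those values from U.
No further eliminations apply; T can still be any of black, grey.

black, grey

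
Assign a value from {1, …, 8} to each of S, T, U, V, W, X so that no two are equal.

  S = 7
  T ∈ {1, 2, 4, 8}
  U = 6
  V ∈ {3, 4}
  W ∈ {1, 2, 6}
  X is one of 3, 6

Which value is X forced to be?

3

S must be 7 (only option left).
That leaves U = 6. Eliminate 6 elsewhere: W, X.
So X = 3.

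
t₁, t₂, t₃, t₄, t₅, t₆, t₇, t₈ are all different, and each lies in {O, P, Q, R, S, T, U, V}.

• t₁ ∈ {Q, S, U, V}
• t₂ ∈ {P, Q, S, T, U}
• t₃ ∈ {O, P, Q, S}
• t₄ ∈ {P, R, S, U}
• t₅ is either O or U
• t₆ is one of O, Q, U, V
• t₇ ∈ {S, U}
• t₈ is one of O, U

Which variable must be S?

t₇

Among the 8 variables, R fits only t₄ (and all 8 values in {O, P, Q, R, S, T, U, V} must be used), so t₄ = R.
The 7 still-open variables draw from only 7 values {O, P, Q, S, T, U, V}, so each is used; only t₂ can be T, hence t₂ = T.
The 6 still-open variables draw from only 6 values {O, P, Q, S, U, V}, so each is used; only t₃ can be P, hence t₃ = P.
t₅ and t₈ share exactly the 2 values {O, U}; by pigeonhole those values go to them, so strike O, U from t₁, t₆, t₇.
So S goes to t₇.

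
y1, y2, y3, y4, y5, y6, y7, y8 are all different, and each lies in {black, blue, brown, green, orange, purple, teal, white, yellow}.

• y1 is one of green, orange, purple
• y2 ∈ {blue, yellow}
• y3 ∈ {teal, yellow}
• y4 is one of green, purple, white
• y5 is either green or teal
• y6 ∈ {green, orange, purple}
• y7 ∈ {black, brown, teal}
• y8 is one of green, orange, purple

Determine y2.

blue

y1, y6, y8 between them cover only {green, orange, purple} — a naked triple. Remove those values from y4, y5.
That leaves y4 = white.
y5 must be teal (only option left). Strike teal from y3, y7.
y3 must be yellow (only option left). So y2 can't be yellow.
So y2 = blue.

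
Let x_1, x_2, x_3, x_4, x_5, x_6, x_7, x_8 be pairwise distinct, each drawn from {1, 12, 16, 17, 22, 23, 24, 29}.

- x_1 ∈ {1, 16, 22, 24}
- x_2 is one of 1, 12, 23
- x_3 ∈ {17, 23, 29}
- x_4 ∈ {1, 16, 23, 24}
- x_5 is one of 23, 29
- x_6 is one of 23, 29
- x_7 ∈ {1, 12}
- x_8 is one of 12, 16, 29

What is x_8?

The 8 variables together cover exactly {1, 12, 16, 17, 22, 23, 24, 29} — 8 values for 8 variables — and 17 appears only in x_3's list, so x_3 = 17.
Among the 7 still-open variables, 22 fits only x_1 (and all 7 values in {1, 12, 16, 22, 23, 24, 29} must be used), so x_1 = 22.
The 6 still-open variables draw from only 6 values {1, 12, 16, 23, 24, 29}, so each is used; only x_4 can be 24, hence x_4 = 24.
The 5 still-open variables draw from only 5 values {1, 12, 16, 23, 29}, so each is used; only x_8 can be 16, hence x_8 = 16.

16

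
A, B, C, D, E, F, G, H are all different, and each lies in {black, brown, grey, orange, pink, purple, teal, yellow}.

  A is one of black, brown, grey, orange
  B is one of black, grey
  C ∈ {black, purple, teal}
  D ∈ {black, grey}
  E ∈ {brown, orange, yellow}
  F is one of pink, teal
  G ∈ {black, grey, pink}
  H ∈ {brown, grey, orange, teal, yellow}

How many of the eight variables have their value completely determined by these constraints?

3

Among the 8 variables, purple fits only C (and all 8 values in {black, brown, grey, orange, pink, purple, teal, yellow} must be used), so C = purple.
B and D between them cover only {black, grey} — a naked pair. Remove those values from A, G, H.
That leaves G = pink. Remove pink from F.
F has just one choice, so F = teal. Remove teal from H.
Determined: C=purple, F=teal, G=pink. The other variables each still have more than one consistent value. That makes 3.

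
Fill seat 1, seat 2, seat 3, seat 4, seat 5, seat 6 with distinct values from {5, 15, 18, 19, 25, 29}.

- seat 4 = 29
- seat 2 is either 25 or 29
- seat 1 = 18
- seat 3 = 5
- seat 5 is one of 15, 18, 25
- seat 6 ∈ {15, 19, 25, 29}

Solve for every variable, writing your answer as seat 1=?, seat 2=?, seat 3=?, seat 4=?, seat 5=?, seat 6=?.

seat 1's domain is down to {18}, so seat 1 = 18. Strike 18 from seat 5.
That leaves seat 3 = 5.
seat 4's domain is down to {29}, so seat 4 = 29. Remove 29 from seat 2, seat 6.
seat 2 has just one choice, so seat 2 = 25. So seat 5, seat 6 can't be 25.
seat 5 has just one choice, so seat 5 = 15. Remove 15 from seat 6.
That leaves seat 6 = 19.

seat 1=18, seat 2=25, seat 3=5, seat 4=29, seat 5=15, seat 6=19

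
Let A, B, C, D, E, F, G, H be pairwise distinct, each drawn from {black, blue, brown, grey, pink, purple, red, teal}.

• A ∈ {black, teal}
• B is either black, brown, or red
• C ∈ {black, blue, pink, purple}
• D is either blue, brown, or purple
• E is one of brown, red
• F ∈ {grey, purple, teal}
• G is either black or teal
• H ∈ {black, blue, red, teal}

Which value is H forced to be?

blue

The 8 variables draw from only 8 values {black, blue, brown, grey, pink, purple, red, teal}, so each is used; only F can be grey, hence F = grey.
The 7 still-open variables together cover exactly {black, blue, brown, pink, purple, red, teal} — 7 values for 7 variables — and pink appears only in C's list, so C = pink.
The 6 still-open variables draw from only 6 values {black, blue, brown, purple, red, teal}, so each is used; only D can be purple, hence D = purple.
The 5 still-open variables together cover exactly {black, blue, brown, red, teal} — 5 values for 5 variables — and blue appears only in H's list, so H = blue.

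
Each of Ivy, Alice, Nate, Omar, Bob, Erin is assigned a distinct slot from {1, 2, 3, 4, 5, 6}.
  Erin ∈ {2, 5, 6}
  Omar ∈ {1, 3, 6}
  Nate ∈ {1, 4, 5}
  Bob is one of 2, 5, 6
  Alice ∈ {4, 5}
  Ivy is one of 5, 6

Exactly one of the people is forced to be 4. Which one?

Alice

Among the 6 variables, 3 fits only Omar (and all 6 values in {1, 2, 3, 4, 5, 6} must be used), so Omar = 3.
Among the 5 still-open variables, 1 fits only Nate (and all 5 values in {1, 2, 4, 5, 6} must be used), so Nate = 1.
The 4 still-open variables draw from only 4 values {2, 4, 5, 6}, so each is used; only Alice can be 4, hence Alice = 4.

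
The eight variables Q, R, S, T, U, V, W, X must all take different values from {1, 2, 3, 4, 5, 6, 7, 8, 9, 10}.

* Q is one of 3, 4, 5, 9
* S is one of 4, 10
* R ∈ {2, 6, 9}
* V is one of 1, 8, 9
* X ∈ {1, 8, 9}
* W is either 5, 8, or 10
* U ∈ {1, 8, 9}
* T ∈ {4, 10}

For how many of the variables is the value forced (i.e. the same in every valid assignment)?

S and T between them cover only {4, 10} — a naked pair. Remove those values from Q, W.
The 3 variables U, V, X are confined to {1, 8, 9}, which locks those values in; drop them from Q, R, W.
W has just one choice, so W = 5. So Q can't be 5.
That leaves Q = 3.
Determined: Q=3, W=5. The other variables each still have more than one consistent value. That makes 2.

2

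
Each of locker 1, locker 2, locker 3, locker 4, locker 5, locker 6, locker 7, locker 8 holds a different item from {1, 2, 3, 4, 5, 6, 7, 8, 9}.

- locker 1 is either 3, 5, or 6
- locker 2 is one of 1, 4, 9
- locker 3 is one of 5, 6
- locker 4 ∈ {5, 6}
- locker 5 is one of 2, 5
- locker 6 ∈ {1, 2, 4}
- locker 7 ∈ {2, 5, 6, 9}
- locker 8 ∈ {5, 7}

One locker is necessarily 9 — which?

Among the 8 variables, 3 fits only locker 1 (and all 8 values in {1, 2, 3, 4, 5, 6, 7, 9} must be used), so locker 1 = 3.
The 7 still-open variables together cover exactly {1, 2, 4, 5, 6, 7, 9} — 7 values for 7 variables — and 7 appears only in locker 8's list, so locker 8 = 7.
locker 3 and locker 4 share exactly the 2 values {5, 6}; by pigeonhole those values go to them, so strike 5, 6 from locker 5, locker 7.
That leaves locker 5 = 2. Strike 2 from locker 6, locker 7.
So 9 goes to locker 7.

locker 7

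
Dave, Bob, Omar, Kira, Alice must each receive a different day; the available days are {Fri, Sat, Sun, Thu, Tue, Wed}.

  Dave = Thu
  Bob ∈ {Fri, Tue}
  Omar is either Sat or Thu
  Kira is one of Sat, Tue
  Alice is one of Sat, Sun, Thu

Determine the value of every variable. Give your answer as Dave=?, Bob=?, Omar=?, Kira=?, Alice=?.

Dave=Thu, Bob=Fri, Omar=Sat, Kira=Tue, Alice=Sun

Dave must be Thu (only option left). Eliminate Thu elsewhere: Omar, Alice.
Omar must be Sat (only option left). Remove Sat from Kira, Alice.
Kira's domain is down to {Tue}, so Kira = Tue. So Bob can't be Tue.
Alice has just one choice, so Alice = Sun.
Bob's domain is down to {Fri}, so Bob = Fri.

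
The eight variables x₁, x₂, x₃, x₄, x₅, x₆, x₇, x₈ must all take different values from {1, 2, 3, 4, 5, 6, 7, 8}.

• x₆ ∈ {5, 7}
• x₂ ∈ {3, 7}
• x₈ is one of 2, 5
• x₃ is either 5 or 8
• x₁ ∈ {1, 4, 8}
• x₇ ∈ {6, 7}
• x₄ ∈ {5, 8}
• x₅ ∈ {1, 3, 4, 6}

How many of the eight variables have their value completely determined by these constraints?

4

The 8 variables draw from only 8 values {1, 2, 3, 4, 5, 6, 7, 8}, so each is used; only x₈ can be 2, hence x₈ = 2.
The 2 variables x₃ and x₄ are confined to {5, 8}, which locks those values in; drop them from x₁, x₆.
x₆ has just one choice, so x₆ = 7. So x₂, x₇ can't be 7.
That leaves x₇ = 6. Remove 6 from x₅.
That leaves x₂ = 3. Remove 3 from x₅.
Determined: x₂=3, x₆=7, x₇=6, x₈=2. The other variables each still have more than one consistent value. That makes 4.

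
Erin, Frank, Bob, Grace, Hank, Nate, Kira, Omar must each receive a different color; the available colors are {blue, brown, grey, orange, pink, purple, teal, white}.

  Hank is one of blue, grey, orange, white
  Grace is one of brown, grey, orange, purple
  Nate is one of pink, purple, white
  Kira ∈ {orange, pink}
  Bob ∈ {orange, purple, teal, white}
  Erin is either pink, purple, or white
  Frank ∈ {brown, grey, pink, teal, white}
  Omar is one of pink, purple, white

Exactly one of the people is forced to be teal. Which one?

Among the 8 variables, blue fits only Hank (and all 8 values in {blue, brown, grey, orange, pink, purple, teal, white} must be used), so Hank = blue.
Erin, Nate, Omar between them cover only {pink, purple, white} — a naked triple. Remove those values from Frank, Bob, Grace, Kira.
Kira has just one choice, so Kira = orange. Remove orange from Bob, Grace.
So teal goes to Bob.

Bob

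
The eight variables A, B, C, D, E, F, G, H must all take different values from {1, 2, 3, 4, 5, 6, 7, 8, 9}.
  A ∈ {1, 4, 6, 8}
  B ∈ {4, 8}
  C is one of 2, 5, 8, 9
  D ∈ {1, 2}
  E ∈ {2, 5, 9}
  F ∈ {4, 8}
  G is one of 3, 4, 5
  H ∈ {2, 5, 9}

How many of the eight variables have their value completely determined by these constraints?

3

Among the 8 variables, 3 fits only G (and all 8 values in {1, 2, 3, 4, 5, 6, 8, 9} must be used), so G = 3.
The 7 still-open variables draw from only 7 values {1, 2, 4, 5, 6, 8, 9}, so each is used; only A can be 6, hence A = 6.
The 6 still-open variables draw from only 6 values {1, 2, 4, 5, 8, 9}, so each is used; only D can be 1, hence D = 1.
B and F share exactly the 2 values {4, 8}; by pigeonhole those values go to them, so strike 4, 8 from C.
Determined: A=6, D=1, G=3. The other variables each still have more than one consistent value. That makes 3.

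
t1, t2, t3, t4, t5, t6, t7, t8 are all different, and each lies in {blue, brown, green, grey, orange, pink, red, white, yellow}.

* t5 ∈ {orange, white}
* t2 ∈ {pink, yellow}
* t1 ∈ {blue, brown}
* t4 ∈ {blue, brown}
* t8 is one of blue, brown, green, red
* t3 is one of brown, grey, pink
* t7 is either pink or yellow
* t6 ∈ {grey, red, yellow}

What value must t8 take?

green

t1 and t4 between them cover only {blue, brown} — a naked pair. Remove those values from t3, t8.
t2 and t7 between them cover only {pink, yellow} — a naked pair. Remove those values from t3, t6.
t3 must be grey (only option left). Remove grey from t6.
t6's domain is down to {red}, so t6 = red. Remove red from t8.
So t8 = green.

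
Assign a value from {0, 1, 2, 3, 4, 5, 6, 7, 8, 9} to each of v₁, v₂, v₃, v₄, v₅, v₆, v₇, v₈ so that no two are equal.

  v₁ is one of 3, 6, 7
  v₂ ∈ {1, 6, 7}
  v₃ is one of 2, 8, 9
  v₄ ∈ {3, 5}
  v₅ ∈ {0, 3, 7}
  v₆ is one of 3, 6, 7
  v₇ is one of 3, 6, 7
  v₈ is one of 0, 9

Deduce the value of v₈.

9

v₁, v₆, v₇ share exactly the 3 values {3, 6, 7}; by pigeonhole those values go to them, so strike 3, 6, 7 from v₂, v₄, v₅.
v₂ has just one choice, so v₂ = 1.
v₄ must be 5 (only option left).
v₅ must be 0 (only option left). Strike 0 from v₈.
So v₈ = 9.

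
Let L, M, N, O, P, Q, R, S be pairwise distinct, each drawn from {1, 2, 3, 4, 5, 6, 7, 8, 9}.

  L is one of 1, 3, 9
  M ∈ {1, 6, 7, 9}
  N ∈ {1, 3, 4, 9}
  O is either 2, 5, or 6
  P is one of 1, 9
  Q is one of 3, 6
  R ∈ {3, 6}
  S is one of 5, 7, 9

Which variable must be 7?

The 8 variables together cover exactly {1, 2, 3, 4, 5, 6, 7, 9} — 8 values for 8 variables — and 2 appears only in O's list, so O = 2.
The 7 still-open variables draw from only 7 values {1, 3, 4, 5, 6, 7, 9}, so each is used; only N can be 4, hence N = 4.
The 6 still-open variables draw from only 6 values {1, 3, 5, 6, 7, 9}, so each is used; only S can be 5, hence S = 5.
Among the 5 still-open variables, 7 fits only M (and all 5 values in {1, 3, 6, 7, 9} must be used), so M = 7.

M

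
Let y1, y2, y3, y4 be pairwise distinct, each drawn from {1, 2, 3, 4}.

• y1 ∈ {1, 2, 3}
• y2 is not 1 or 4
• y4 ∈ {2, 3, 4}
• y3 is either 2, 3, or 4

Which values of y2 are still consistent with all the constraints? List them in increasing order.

Among the 4 variables, 1 fits only y1 (and all 4 values in {1, 2, 3, 4} must be used), so y1 = 1.
No further eliminations apply; y2 can still be any of 2, 3.

2, 3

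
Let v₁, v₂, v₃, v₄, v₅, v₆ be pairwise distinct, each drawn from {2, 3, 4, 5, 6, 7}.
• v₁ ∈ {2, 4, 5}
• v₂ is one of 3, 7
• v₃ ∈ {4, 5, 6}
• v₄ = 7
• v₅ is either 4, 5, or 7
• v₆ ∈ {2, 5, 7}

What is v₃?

v₄'s domain is down to {7}, so v₄ = 7. Eliminate 7 elsewhere: v₂, v₅, v₆.
v₂ has just one choice, so v₂ = 3.
The 4 still-open variables together cover exactly {2, 4, 5, 6} — 4 values for 4 variables — and 6 appears only in v₃'s list, so v₃ = 6.

6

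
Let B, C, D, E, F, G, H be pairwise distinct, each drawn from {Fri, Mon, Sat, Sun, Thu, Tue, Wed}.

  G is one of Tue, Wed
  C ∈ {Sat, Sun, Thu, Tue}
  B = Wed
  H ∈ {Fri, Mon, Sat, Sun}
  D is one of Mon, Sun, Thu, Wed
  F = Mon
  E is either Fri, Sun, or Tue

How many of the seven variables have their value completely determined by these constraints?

3

B has just one choice, so B = Wed. Eliminate Wed elsewhere: D, G.
F must be Mon (only option left). Eliminate Mon elsewhere: D, H.
That leaves G = Tue. Strike Tue from C, E.
Determined: B=Wed, F=Mon, G=Tue. The other variables each still have more than one consistent value. That makes 3.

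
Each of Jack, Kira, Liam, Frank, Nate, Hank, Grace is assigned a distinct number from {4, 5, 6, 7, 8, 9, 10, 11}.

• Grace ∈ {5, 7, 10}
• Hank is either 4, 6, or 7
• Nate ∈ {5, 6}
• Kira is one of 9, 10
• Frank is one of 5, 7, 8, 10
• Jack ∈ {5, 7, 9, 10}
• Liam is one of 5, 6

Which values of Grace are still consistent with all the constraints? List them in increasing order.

7, 10

The 7 variables draw from only 7 values {4, 5, 6, 7, 8, 9, 10}, so each is used; only Hank can be 4, hence Hank = 4.
The 6 still-open variables draw from only 6 values {5, 6, 7, 8, 9, 10}, so each is used; only Frank can be 8, hence Frank = 8.
The 2 variables Liam and Nate are confined to {5, 6}, which locks those values in; drop them from Jack, Grace.
No further eliminations apply; Grace can still be any of 7, 10.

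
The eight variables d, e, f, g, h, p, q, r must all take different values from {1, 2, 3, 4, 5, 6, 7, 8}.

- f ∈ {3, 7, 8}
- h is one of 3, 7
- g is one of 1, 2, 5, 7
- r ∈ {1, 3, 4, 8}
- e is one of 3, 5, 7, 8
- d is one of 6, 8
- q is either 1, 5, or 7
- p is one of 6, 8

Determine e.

5

The 8 variables together cover exactly {1, 2, 3, 4, 5, 6, 7, 8} — 8 values for 8 variables — and 2 appears only in g's list, so g = 2.
Among the 7 still-open variables, 4 fits only r (and all 7 values in {1, 3, 4, 5, 6, 7, 8} must be used), so r = 4.
The 6 still-open variables together cover exactly {1, 3, 5, 6, 7, 8} — 6 values for 6 variables — and 1 appears only in q's list, so q = 1.
The 5 still-open variables draw from only 5 values {3, 5, 6, 7, 8}, so each is used; only e can be 5, hence e = 5.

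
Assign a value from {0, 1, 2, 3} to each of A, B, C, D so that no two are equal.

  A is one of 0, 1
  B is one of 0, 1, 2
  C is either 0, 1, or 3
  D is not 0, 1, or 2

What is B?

2

D has just one choice, so D = 3. Remove 3 from C.
The 3 still-open variables draw from only 3 values {0, 1, 2}, so each is used; only B can be 2, hence B = 2.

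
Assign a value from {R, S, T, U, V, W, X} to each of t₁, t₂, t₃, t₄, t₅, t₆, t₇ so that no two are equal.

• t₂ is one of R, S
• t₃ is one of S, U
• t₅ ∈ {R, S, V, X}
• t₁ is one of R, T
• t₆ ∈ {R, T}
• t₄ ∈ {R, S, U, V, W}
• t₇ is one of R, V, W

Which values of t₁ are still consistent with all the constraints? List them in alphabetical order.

The 7 variables together cover exactly {R, S, T, U, V, W, X} — 7 values for 7 variables — and X appears only in t₅'s list, so t₅ = X.
The 2 variables t₁ and t₆ are confined to {R, T}, which locks those values in; drop them from t₂, t₄, t₇.
That leaves t₂ = S. Remove S from t₃, t₄.
t₃'s domain is down to {U}, so t₃ = U. Eliminate U elsewhere: t₄.
No further eliminations apply; t₁ can still be any of R, T.

R, T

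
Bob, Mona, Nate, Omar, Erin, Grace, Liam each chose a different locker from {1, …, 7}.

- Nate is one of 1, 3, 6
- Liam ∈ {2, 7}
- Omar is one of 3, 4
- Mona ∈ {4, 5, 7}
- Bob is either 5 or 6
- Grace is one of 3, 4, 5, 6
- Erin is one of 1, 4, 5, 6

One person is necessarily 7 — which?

Mona

Among the 7 variables, 2 fits only Liam (and all 7 values in {1, 2, 3, 4, 5, 6, 7} must be used), so Liam = 2.
Among the 6 still-open variables, 7 fits only Mona (and all 6 values in {1, 3, 4, 5, 6, 7} must be used), so Mona = 7.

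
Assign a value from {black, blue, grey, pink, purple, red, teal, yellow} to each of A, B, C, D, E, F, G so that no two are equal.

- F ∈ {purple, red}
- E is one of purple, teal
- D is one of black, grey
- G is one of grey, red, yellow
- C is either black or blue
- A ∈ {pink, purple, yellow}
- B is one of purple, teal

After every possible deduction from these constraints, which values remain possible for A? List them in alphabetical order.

pink, yellow

B and E between them cover only {purple, teal} — a naked pair. Remove those values from A, F.
F has just one choice, so F = red. Strike red from G.
No further eliminations apply; A can still be any of pink, yellow.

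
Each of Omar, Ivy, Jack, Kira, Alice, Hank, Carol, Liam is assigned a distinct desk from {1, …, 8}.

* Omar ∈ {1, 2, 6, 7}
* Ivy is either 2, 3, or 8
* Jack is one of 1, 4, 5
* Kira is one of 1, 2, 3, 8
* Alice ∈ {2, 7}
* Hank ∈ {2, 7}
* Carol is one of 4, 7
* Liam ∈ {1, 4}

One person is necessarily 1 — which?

Liam

The 8 variables together cover exactly {1, 2, 3, 4, 5, 6, 7, 8} — 8 values for 8 variables — and 5 appears only in Jack's list, so Jack = 5.
The 7 still-open variables together cover exactly {1, 2, 3, 4, 6, 7, 8} — 7 values for 7 variables — and 6 appears only in Omar's list, so Omar = 6.
Alice and Hank between them cover only {2, 7} — a naked pair. Remove those values from Ivy, Kira, Carol.
Carol has just one choice, so Carol = 4. Eliminate 4 elsewhere: Liam.
So 1 goes to Liam.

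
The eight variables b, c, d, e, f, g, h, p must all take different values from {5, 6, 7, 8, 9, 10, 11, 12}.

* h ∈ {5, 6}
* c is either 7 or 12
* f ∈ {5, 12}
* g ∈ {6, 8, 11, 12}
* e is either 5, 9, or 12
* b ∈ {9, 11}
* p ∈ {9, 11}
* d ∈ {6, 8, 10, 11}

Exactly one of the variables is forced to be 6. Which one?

The 8 variables together cover exactly {5, 6, 7, 8, 9, 10, 11, 12} — 8 values for 8 variables — and 7 appears only in c's list, so c = 7.
The 7 still-open variables together cover exactly {5, 6, 8, 9, 10, 11, 12} — 7 values for 7 variables — and 10 appears only in d's list, so d = 10.
Among the 6 still-open variables, 8 fits only g (and all 6 values in {5, 6, 8, 9, 11, 12} must be used), so g = 8.
The 5 still-open variables draw from only 5 values {5, 6, 9, 11, 12}, so each is used; only h can be 6, hence h = 6.

h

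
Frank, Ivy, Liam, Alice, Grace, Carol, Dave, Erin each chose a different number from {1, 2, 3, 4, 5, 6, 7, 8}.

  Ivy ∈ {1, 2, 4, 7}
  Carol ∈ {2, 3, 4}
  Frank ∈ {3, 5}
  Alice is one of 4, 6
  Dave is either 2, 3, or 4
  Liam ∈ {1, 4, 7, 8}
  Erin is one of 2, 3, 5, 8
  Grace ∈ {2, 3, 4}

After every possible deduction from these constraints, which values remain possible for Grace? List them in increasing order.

The 8 variables together cover exactly {1, 2, 3, 4, 5, 6, 7, 8} — 8 values for 8 variables — and 6 appears only in Alice's list, so Alice = 6.
Grace, Carol, Dave between them cover only {2, 3, 4} — a naked triple. Remove those values from Frank, Ivy, Liam, Erin.
Frank has just one choice, so Frank = 5. Eliminate 5 elsewhere: Erin.
That leaves Erin = 8. Strike 8 from Liam.
No further eliminations apply; Grace can still be any of 2, 3, 4.

2, 3, 4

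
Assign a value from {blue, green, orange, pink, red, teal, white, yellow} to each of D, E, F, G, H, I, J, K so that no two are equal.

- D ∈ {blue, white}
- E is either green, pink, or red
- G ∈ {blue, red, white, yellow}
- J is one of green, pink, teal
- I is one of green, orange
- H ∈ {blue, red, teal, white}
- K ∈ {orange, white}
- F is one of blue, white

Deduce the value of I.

The 8 variables draw from only 8 values {blue, green, orange, pink, red, teal, white, yellow}, so each is used; only G can be yellow, hence G = yellow.
The 2 variables D and F are confined to {blue, white}, which locks those values in; drop them from H, K.
That leaves K = orange. Remove orange from I.
So I = green.

green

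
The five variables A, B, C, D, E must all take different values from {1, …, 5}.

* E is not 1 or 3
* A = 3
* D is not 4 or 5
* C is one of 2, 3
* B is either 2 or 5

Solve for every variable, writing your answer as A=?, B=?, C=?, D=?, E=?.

A=3, B=5, C=2, D=1, E=4

A has just one choice, so A = 3. So C, D can't be 3.
C must be 2 (only option left). Remove 2 from B, D, E.
That leaves D = 1.
B has just one choice, so B = 5. Remove 5 from E.
E must be 4 (only option left).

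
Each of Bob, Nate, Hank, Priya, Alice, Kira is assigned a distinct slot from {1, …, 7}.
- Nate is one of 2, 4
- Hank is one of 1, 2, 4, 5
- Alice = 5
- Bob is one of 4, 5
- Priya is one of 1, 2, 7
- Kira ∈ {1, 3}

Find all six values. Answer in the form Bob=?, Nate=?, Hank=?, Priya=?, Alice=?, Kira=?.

Bob=4, Nate=2, Hank=1, Priya=7, Alice=5, Kira=3

Alice must be 5 (only option left). So Bob, Hank can't be 5.
Bob must be 4 (only option left). Eliminate 4 elsewhere: Nate, Hank.
That leaves Nate = 2. Remove 2 from Hank, Priya.
Hank must be 1 (only option left). Eliminate 1 elsewhere: Priya, Kira.
Priya must be 7 (only option left).
Kira has just one choice, so Kira = 3.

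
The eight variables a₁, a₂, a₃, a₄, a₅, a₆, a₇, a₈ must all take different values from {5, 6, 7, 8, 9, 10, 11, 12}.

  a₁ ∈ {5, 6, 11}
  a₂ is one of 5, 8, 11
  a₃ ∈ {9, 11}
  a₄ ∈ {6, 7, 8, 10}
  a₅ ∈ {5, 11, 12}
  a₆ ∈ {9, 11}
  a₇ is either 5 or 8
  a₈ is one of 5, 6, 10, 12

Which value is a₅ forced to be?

The 8 variables together cover exactly {5, 6, 7, 8, 9, 10, 11, 12} — 8 values for 8 variables — and 7 appears only in a₄'s list, so a₄ = 7.
The 7 still-open variables together cover exactly {5, 6, 8, 9, 10, 11, 12} — 7 values for 7 variables — and 10 appears only in a₈'s list, so a₈ = 10.
The 6 still-open variables draw from only 6 values {5, 6, 8, 9, 11, 12}, so each is used; only a₁ can be 6, hence a₁ = 6.
The 5 still-open variables together cover exactly {5, 8, 9, 11, 12} — 5 values for 5 variables — and 12 appears only in a₅'s list, so a₅ = 12.

12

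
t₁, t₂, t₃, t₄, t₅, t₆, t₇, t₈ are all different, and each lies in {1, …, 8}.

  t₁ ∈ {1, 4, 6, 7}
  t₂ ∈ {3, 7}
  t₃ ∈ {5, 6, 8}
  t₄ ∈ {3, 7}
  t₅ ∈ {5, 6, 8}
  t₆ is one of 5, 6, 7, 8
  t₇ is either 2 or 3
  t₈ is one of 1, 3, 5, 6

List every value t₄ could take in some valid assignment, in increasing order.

Among the 8 variables, 2 fits only t₇ (and all 8 values in {1, 2, 3, 4, 5, 6, 7, 8} must be used), so t₇ = 2.
Among the 7 still-open variables, 4 fits only t₁ (and all 7 values in {1, 3, 4, 5, 6, 7, 8} must be used), so t₁ = 4.
Among the 6 still-open variables, 1 fits only t₈ (and all 6 values in {1, 3, 5, 6, 7, 8} must be used), so t₈ = 1.
t₂ and t₄ between them cover only {3, 7} — a naked pair. Remove those values from t₆.
No further eliminations apply; t₄ can still be any of 3, 7.

3, 7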